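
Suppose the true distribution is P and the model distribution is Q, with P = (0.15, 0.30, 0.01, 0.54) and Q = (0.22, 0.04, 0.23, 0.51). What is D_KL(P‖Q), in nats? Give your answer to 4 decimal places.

0.5465 nats

D(P‖Q) = Σ p·ln(p/q).
  0.15·ln(0.15/0.22) = -0.05745
  0.30·ln(0.30/0.04) = 0.60447
  0.01·ln(0.01/0.23) = -0.03135
  0.54·ln(0.54/0.51) = 0.03087
D(P‖Q) = 0.5465 nats.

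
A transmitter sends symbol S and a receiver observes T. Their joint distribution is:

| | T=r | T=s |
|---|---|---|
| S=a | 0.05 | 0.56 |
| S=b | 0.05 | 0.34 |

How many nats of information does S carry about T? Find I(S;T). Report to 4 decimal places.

Marginals: p(S) = (0.6100, 0.3900), p(T) = (0.1000, 0.9000).
I(S;T) = Σ p(x,y)·ln[p(x,y)/(p(x)p(y))].
  (a,r): 0.05·ln(0.8197) = -0.00994
  (a,s): 0.56·ln(1.0200) = 0.01111
  (b,r): 0.05·ln(1.2821) = 0.01242
  (b,s): 0.34·ln(0.9687) = -0.01083
Sum = 0.0028 nats.

0.0028 nats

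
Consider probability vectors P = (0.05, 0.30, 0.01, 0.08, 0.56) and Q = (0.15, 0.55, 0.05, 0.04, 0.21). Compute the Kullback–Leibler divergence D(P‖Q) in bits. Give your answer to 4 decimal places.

0.5076 bits

D(P‖Q) = Σ p·log₂(p/q).
  0.05·log₂(0.05/0.15) = -0.07925
  0.30·log₂(0.30/0.55) = -0.26234
  0.01·log₂(0.01/0.05) = -0.02322
  0.08·log₂(0.08/0.04) = 0.08000
  0.56·log₂(0.56/0.21) = 0.79242
D(P‖Q) = 0.5076 bits.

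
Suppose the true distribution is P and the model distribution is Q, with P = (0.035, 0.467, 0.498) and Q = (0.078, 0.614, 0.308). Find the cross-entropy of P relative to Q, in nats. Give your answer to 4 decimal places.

H(P,Q) = −Σ p·ln q.
  −0.035·ln(0.078) = 0.08929
  −0.467·ln(0.614) = 0.22778
  −0.498·ln(0.308) = 0.58647
H(P,Q) = 0.9035 nats.

0.9035 nats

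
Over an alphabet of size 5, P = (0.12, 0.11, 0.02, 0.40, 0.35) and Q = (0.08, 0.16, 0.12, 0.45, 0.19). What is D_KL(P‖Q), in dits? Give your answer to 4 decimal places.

D(P‖Q) = Σ p·log₁₀(p/q).
  0.12·log₁₀(0.12/0.08) = 0.02113
  0.11·log₁₀(0.11/0.16) = -0.01790
  0.02·log₁₀(0.02/0.12) = -0.01556
  0.40·log₁₀(0.40/0.45) = -0.02046
  0.35·log₁₀(0.35/0.19) = 0.09286
D(P‖Q) = 0.0601 dits.

0.0601 dits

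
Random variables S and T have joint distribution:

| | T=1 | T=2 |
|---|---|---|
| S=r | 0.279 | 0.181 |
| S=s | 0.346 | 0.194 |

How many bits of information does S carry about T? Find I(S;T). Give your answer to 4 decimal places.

0.0009 bits

Marginals: p(S) = (0.4600, 0.5400), p(T) = (0.6250, 0.3750).
I(S;T) = H(S) + H(T) − H(S,T).
H(S) = 0.9954, H(T) = 0.9544, H(S,T) = 1.9489.
I(S;T) = 0.9954 + 0.9544 − 1.9489 = 0.0009 bits.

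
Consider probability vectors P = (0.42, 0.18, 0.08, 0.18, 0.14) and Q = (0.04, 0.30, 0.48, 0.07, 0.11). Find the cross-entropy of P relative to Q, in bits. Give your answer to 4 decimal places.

3.4842 bits

H(P,Q) = −Σ p·log₂ q.
  −0.42·log₂(0.04) = 1.95042
  −0.18·log₂(0.30) = 0.31265
  −0.08·log₂(0.48) = 0.08471
  −0.18·log₂(0.07) = 0.69057
  −0.14·log₂(0.11) = 0.44582
H(P,Q) = 3.4842 bits.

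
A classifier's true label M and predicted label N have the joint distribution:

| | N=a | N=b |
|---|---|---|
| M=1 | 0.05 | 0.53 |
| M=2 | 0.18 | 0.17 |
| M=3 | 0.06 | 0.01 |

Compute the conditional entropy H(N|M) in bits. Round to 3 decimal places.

0.637 bits

Marginals: p(M) = (0.5800, 0.3500, 0.0700), p(N) = (0.2900, 0.7100).
H(N|M) = Σ p(M) · H(N|M=·).
  M=1: p=0.5800, H(N|M=1) = 0.4237
  M=2: p=0.3500, H(N|M=2) = 0.9994
  M=3: p=0.0700, H(N|M=3) = 0.5917
Weighted sum = 0.637 bits.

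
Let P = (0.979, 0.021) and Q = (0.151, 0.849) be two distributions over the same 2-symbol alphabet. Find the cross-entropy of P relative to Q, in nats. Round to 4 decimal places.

H(P,Q) = −Σ p·ln q.
  −0.979·ln(0.151) = 1.85078
  −0.021·ln(0.849) = 0.00344
H(P,Q) = 1.8542 nats.

1.8542 nats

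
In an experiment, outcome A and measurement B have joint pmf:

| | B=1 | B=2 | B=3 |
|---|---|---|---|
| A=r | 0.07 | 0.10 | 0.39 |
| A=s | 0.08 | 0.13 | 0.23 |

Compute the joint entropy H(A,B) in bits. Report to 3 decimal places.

H(A,B) = −Σ p(x,y)·log₂ p(x,y) over all 6 cells.
  cell (r,1): −0.07·log₂0.07 = 0.2686
  cell (r,2): −0.10·log₂0.10 = 0.3322
  cell (r,3): −0.39·log₂0.39 = 0.5298
  cell (s,1): −0.08·log₂0.08 = 0.2915
  cell (s,2): −0.13·log₂0.13 = 0.3826
  cell (s,3): −0.23·log₂0.23 = 0.4877
Sum = 2.292 bits.

2.292 bits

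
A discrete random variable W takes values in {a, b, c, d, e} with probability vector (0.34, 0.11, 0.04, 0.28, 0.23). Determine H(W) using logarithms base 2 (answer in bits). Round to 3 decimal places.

2.067 bits

H(W) = −Σ p·log₂ p.
  −(0.34)·log₂(0.34) = 0.5292
  −(0.11)·log₂(0.11) = 0.3503
  −(0.04)·log₂(0.04) = 0.1858
  −(0.28)·log₂(0.28) = 0.5142
  −(0.23)·log₂(0.23) = 0.4877
Sum: 0.5292 + 0.3503 + 0.1858 + 0.5142 + 0.4877 = 2.067 bits.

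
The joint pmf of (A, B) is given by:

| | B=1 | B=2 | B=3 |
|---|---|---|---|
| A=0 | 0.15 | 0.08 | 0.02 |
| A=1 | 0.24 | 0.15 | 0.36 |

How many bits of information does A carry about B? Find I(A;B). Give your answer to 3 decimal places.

0.109 bits

Marginals: p(A) = (0.2500, 0.7500), p(B) = (0.3900, 0.2300, 0.3800).
I(A;B) = Σ p(x,y)·log₂[p(x,y)/(p(x)p(y))].
  (0,1): 0.15·log₂(1.5385) = 0.0932
  (0,2): 0.08·log₂(1.3913) = 0.0381
  (0,3): 0.02·log₂(0.2105) = -0.0450
  (1,1): 0.24·log₂(0.8205) = -0.0685
  (1,2): 0.15·log₂(0.8696) = -0.0302
  (1,3): 0.36·log₂(1.2632) = 0.1213
Sum = 0.109 bits.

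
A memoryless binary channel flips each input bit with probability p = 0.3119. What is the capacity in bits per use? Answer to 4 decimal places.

Binary symmetric channel: C = 1 − h₂(ε) where h₂ is the binary entropy function.
h₂(0.3119) = −0.3119·log₂0.3119 − 0.6881·log₂0.6881 = 0.8954.
C = 1 − 0.8954 = 0.1046 bits per channel use.

0.1046 bits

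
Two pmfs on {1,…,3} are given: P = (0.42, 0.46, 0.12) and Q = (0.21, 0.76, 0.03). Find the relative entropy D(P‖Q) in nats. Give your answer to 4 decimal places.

D(P‖Q) = Σ p·ln(p/q).
  0.42·ln(0.42/0.21) = 0.29112
  0.46·ln(0.46/0.76) = -0.23096
  0.12·ln(0.12/0.03) = 0.16636
D(P‖Q) = 0.2265 nats.

0.2265 nats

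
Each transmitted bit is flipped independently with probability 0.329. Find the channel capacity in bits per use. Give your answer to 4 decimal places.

0.0861 bits

Binary symmetric channel: C = 1 − h₂(ε) where h₂ is the binary entropy function.
h₂(0.329) = −0.329·log₂0.329 − 0.671·log₂0.671 = 0.9139.
C = 1 − 0.9139 = 0.0861 bits per channel use.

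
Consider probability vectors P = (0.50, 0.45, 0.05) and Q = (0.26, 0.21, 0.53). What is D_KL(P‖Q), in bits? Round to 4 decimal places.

0.7962 bits

D(P‖Q) = Σ p·log₂(p/q).
  0.50·log₂(0.50/0.26) = 0.47171
  0.45·log₂(0.45/0.21) = 0.49479
  0.05·log₂(0.05/0.53) = -0.17030
D(P‖Q) = 0.7962 bits.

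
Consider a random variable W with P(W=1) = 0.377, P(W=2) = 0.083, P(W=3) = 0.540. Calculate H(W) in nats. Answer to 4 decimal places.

0.9071 nats

H(W) = −Σ p·ln p.
  −(0.377)·ln(0.377) = 0.36777
  −(0.083)·ln(0.083) = 0.20658
  −(0.540)·ln(0.540) = 0.33274
Sum: 0.36777 + 0.20658 + 0.33274 = 0.9071 nats.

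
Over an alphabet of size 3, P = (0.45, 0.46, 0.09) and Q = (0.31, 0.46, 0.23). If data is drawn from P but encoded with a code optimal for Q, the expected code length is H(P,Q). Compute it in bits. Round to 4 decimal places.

H(P,Q) = −Σ p·log₂ q.
  −0.45·log₂(0.31) = 0.76035
  −0.46·log₂(0.46) = 0.51534
  −0.09·log₂(0.23) = 0.19083
H(P,Q) = 1.4665 bits.

1.4665 bits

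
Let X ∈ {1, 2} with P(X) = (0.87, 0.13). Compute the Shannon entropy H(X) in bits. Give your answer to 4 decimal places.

0.5574 bits

H(X) = −Σ p·log₂ p.
  −(0.87)·log₂(0.87) = 0.17479
  −(0.13)·log₂(0.13) = 0.38264
Sum: 0.17479 + 0.38264 = 0.5574 bits.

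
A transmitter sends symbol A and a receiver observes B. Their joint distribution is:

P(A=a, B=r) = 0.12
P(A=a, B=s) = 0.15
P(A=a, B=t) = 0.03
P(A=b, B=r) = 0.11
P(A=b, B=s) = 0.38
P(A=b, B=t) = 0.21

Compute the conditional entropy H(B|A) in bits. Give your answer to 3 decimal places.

1.402 bits

Chain rule: H(B|A) = H(A,B) − H(A).
Marginals: p(A) = (0.3000, 0.7000), p(B) = (0.2300, 0.5300, 0.2400).
H(A,B) = 2.2829 bits; H(A) = 0.8813 bits.
H(B|A) = 2.2829 − 0.8813 = 1.402 bits.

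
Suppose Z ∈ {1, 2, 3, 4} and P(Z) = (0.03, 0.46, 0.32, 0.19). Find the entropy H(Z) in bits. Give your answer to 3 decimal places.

1.648 bits

H(Z) = −Σ p·log₂ p.
  −(0.03)·log₂(0.03) = 0.1518
  −(0.46)·log₂(0.46) = 0.5153
  −(0.32)·log₂(0.32) = 0.5260
  −(0.19)·log₂(0.19) = 0.4552
Sum: 0.1518 + 0.5153 + 0.5260 + 0.4552 = 1.648 bits.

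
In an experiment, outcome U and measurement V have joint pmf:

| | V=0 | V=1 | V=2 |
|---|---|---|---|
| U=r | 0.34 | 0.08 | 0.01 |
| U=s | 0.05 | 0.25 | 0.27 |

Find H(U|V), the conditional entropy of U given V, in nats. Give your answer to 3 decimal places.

Marginals: p(U) = (0.4300, 0.5700), p(V) = (0.3900, 0.3300, 0.2800).
H(U|V) = Σ p(V) · H(U|V=·).
  V=0: p=0.3900, H(U|V=0) = 0.3830
  V=1: p=0.3300, H(U|V=1) = 0.5539
  V=2: p=0.2800, H(U|V=2) = 0.1541
Weighted sum = 0.375 nats.

0.375 nats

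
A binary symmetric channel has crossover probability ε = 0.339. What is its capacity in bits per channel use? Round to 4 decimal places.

0.0761 bits

Binary symmetric channel: C = 1 − h₂(ε) where h₂ is the binary entropy function.
h₂(0.339) = −0.339·log₂0.339 − 0.661·log₂0.661 = 0.9239.
C = 1 − 0.9239 = 0.0761 bits per channel use.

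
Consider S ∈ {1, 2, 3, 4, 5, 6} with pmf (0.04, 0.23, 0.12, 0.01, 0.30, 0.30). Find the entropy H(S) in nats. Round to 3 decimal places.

1.490 nats

H(S) = −Σ p·ln p.
  −(0.04)·ln(0.04) = 0.1288
  −(0.23)·ln(0.23) = 0.3380
  −(0.12)·ln(0.12) = 0.2544
  −(0.01)·ln(0.01) = 0.0461
  −(0.30)·ln(0.30) = 0.3612
  −(0.30)·ln(0.30) = 0.3612
Sum: 0.1288 + 0.3380 + 0.2544 + 0.0461 + 0.3612 + 0.3612 = 1.490 nats.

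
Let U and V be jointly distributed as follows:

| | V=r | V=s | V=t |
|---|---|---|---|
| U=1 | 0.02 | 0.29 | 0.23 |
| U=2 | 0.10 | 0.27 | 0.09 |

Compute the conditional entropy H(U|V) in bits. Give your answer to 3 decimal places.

0.912 bits

Chain rule: H(U|V) = H(U,V) − H(V).
Marginals: p(U) = (0.5400, 0.4600), p(V) = (0.1200, 0.5600, 0.3200).
H(U,V) = 2.2733 bits; H(V) = 1.3615 bits.
H(U|V) = 2.2733 − 1.3615 = 0.912 bits.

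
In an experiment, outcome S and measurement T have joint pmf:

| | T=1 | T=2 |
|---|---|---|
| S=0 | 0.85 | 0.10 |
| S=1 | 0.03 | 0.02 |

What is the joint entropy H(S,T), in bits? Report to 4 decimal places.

H(S,T) = −Σ p(x,y)·log₂ p(x,y) over all 4 cells.
  cell (0,1): −0.85·log₂0.85 = 0.19930
  cell (0,2): −0.10·log₂0.10 = 0.33219
  cell (1,1): −0.03·log₂0.03 = 0.15177
  cell (1,2): −0.02·log₂0.02 = 0.11288
Sum = 0.7961 bits.

0.7961 bits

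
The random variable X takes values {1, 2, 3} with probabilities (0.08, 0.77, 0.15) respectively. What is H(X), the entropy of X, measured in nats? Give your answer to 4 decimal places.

0.6879 nats

H(X) = −Σ p·ln p.
  −(0.08)·ln(0.08) = 0.20206
  −(0.77)·ln(0.77) = 0.20125
  −(0.15)·ln(0.15) = 0.28457
Sum: 0.20206 + 0.20125 + 0.28457 = 0.6879 nats.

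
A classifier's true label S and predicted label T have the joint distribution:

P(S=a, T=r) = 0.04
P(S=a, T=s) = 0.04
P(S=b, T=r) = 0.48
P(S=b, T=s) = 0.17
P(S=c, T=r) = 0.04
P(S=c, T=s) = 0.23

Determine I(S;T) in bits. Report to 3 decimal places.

0.207 bits

Marginals: p(S) = (0.0800, 0.6500, 0.2700), p(T) = (0.5600, 0.4400).
I(S;T) = H(S) + H(T) − H(S,T).
H(S) = 1.2055, H(T) = 0.9896, H(S,T) = 1.9878.
I(S;T) = 1.2055 + 0.9896 − 1.9878 = 0.207 bits.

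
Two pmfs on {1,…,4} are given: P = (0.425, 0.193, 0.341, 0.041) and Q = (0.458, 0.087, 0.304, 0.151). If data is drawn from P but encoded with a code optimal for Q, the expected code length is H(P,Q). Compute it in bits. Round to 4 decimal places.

H(P,Q) = −Σ p·log₂ q.
  −0.425·log₂(0.458) = 0.47880
  −0.193·log₂(0.087) = 0.67991
  −0.341·log₂(0.304) = 0.58579
  −0.041·log₂(0.151) = 0.11182
H(P,Q) = 1.8563 bits.

1.8563 bits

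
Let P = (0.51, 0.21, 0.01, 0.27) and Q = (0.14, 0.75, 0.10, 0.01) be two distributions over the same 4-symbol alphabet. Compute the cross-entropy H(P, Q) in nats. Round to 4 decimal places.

2.3296 nats

H(P,Q) = −Σ p·ln q.
  −0.51·ln(0.14) = 1.00272
  −0.21·ln(0.75) = 0.06041
  −0.01·ln(0.10) = 0.02303
  −0.27·ln(0.01) = 1.24340
H(P,Q) = 2.3296 nats.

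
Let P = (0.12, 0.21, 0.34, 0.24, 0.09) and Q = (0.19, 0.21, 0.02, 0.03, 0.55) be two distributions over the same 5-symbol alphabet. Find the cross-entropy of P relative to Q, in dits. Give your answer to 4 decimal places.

H(P,Q) = −Σ p·log₁₀ q.
  −0.12·log₁₀(0.19) = 0.08655
  −0.21·log₁₀(0.21) = 0.14233
  −0.34·log₁₀(0.02) = 0.57765
  −0.24·log₁₀(0.03) = 0.36549
  −0.09·log₁₀(0.55) = 0.02337
H(P,Q) = 1.1954 dits.

1.1954 dits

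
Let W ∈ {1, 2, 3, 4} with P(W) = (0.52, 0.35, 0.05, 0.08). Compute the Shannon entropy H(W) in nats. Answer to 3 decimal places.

H(W) = −Σ p·ln p.
  −(0.52)·ln(0.52) = 0.3400
  −(0.35)·ln(0.35) = 0.3674
  −(0.05)·ln(0.05) = 0.1498
  −(0.08)·ln(0.08) = 0.2021
Sum: 0.3400 + 0.3674 + 0.1498 + 0.2021 = 1.059 nats.

1.059 nats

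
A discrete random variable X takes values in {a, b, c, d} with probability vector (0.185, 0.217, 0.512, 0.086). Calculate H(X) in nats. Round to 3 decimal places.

H(X) = −Σ p·ln p.
  −(0.185)·ln(0.185) = 0.3122
  −(0.217)·ln(0.217) = 0.3315
  −(0.512)·ln(0.512) = 0.3427
  −(0.086)·ln(0.086) = 0.2110
Sum: 0.3122 + 0.3315 + 0.3427 + 0.2110 = 1.197 nats.

1.197 nats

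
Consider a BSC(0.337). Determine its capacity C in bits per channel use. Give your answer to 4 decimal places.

Binary symmetric channel: C = 1 − h₂(ε) where h₂ is the binary entropy function.
h₂(0.337) = −0.337·log₂0.337 − 0.663·log₂0.663 = 0.9219.
C = 1 − 0.9219 = 0.0781 bits per channel use.

0.0781 bits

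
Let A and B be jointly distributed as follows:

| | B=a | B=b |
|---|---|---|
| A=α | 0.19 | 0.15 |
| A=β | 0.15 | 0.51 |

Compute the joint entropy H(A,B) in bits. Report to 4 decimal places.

1.7717 bits

H(A,B) = −Σ p(x,y)·log₂ p(x,y) over all 4 cells.
  cell (α,a): −0.19·log₂0.19 = 0.45523
  cell (α,b): −0.15·log₂0.15 = 0.41054
  cell (β,a): −0.15·log₂0.15 = 0.41054
  cell (β,b): −0.51·log₂0.51 = 0.49543
Sum = 1.7717 bits.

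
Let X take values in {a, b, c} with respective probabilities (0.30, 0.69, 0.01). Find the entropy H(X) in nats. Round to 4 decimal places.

H(X) = −Σ p·ln p.
  −(0.30)·ln(0.30) = 0.36119
  −(0.69)·ln(0.69) = 0.25603
  −(0.01)·ln(0.01) = 0.04605
Sum: 0.36119 + 0.25603 + 0.04605 = 0.6633 nats.

0.6633 nats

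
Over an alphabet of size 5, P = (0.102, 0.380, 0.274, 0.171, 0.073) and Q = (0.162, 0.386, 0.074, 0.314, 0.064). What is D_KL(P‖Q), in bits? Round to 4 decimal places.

D(P‖Q) = Σ p·log₂(p/q).
  0.102·log₂(0.102/0.162) = -0.06808
  0.380·log₂(0.380/0.386) = -0.00859
  0.274·log₂(0.274/0.074) = 0.51747
  0.171·log₂(0.171/0.314) = -0.14993
  0.073·log₂(0.073/0.064) = 0.01386
D(P‖Q) = 0.3047 bits.

0.3047 bits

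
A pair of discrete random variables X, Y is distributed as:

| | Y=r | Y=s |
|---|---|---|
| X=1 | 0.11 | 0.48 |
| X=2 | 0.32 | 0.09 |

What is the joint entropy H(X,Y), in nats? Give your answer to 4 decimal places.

H(X,Y) = −Σ p(x,y)·ln p(x,y) over all 4 cells.
  cell (1,r): −0.11·ln0.11 = 0.24280
  cell (1,s): −0.48·ln0.48 = 0.35231
  cell (2,r): −0.32·ln0.32 = 0.36462
  cell (2,s): −0.09·ln0.09 = 0.21672
Sum = 1.1764 nats.

1.1764 nats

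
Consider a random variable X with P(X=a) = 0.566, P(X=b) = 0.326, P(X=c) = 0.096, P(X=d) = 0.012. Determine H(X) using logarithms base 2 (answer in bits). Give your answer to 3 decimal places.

H(X) = −Σ p·log₂ p.
  −(0.566)·log₂(0.566) = 0.4648
  −(0.326)·log₂(0.326) = 0.5272
  −(0.096)·log₂(0.096) = 0.3246
  −(0.012)·log₂(0.012) = 0.0766
Sum: 0.4648 + 0.5272 + 0.3246 + 0.0766 = 1.393 bits.

1.393 bits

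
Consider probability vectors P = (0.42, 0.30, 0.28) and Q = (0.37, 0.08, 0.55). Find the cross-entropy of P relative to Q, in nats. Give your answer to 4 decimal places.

H(P,Q) = −Σ p·ln q.
  −0.42·ln(0.37) = 0.41759
  −0.30·ln(0.08) = 0.75772
  −0.28·ln(0.55) = 0.16739
H(P,Q) = 1.3427 nats.

1.3427 nats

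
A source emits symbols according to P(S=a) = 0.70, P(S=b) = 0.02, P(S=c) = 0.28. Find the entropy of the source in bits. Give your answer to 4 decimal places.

H(S) = −Σ p·log₂ p.
  −(0.70)·log₂(0.70) = 0.36020
  −(0.02)·log₂(0.02) = 0.11288
  −(0.28)·log₂(0.28) = 0.51422
Sum: 0.36020 + 0.11288 + 0.51422 = 0.9873 bits.

0.9873 bits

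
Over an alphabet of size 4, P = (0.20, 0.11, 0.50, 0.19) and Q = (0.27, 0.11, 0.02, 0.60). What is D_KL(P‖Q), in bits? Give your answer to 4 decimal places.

D(P‖Q) = Σ p·log₂(p/q).
  0.20·log₂(0.20/0.27) = -0.08659
  0.11·log₂(0.11/0.11) = 0.00000
  0.50·log₂(0.50/0.02) = 2.32193
  0.19·log₂(0.19/0.60) = -0.31520
D(P‖Q) = 1.9201 bits.

1.9201 bits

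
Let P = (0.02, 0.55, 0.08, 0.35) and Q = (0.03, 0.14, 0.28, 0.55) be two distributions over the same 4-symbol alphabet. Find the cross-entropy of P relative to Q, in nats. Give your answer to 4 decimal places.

1.4626 nats

H(P,Q) = −Σ p·ln q.
  −0.02·ln(0.03) = 0.07013
  −0.55·ln(0.14) = 1.08136
  −0.08·ln(0.28) = 0.10184
  −0.35·ln(0.55) = 0.20924
H(P,Q) = 1.4626 nats.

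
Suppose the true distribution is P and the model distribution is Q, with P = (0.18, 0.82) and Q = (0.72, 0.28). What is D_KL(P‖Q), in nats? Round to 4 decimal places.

D(P‖Q) = Σ p·ln(p/q).
  0.18·ln(0.18/0.72) = -0.24953
  0.82·ln(0.82/0.28) = 0.88110
D(P‖Q) = 0.6316 nats.

0.6316 nats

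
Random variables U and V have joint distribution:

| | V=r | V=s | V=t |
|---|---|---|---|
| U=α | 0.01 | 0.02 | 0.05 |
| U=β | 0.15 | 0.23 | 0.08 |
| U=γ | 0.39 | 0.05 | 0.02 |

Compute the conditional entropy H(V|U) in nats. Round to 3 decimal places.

Marginals: p(U) = (0.0800, 0.4600, 0.4600), p(V) = (0.5500, 0.3000, 0.1500).
H(V|U) = Σ p(U) · H(V|U=·).
  U=α: p=0.0800, H(V|U=α) = 0.9003
  U=β: p=0.4600, H(V|U=β) = 1.0162
  U=γ: p=0.4600, H(V|U=γ) = 0.5175
Weighted sum = 0.778 nats.

0.778 nats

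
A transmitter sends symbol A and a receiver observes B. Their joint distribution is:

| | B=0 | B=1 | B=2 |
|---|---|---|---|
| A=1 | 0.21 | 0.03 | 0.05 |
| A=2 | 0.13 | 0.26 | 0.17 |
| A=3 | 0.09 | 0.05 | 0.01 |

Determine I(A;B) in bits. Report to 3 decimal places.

0.179 bits

Marginals: p(A) = (0.2900, 0.5600, 0.1500), p(B) = (0.4300, 0.3400, 0.2300).
I(A;B) = Σ p(x,y)·log₂[p(x,y)/(p(x)p(y))].
  (1,0): 0.21·log₂(1.6840) = 0.1579
  (1,1): 0.03·log₂(0.3043) = -0.0515
  (1,2): 0.05·log₂(0.7496) = -0.0208
  (2,0): 0.13·log₂(0.5399) = -0.1156
  (2,1): 0.26·log₂(1.3655) = 0.1169
  (2,2): 0.17·log₂(1.3199) = 0.0681
  (3,0): 0.09·log₂(1.3953) = 0.0433
  (3,1): 0.05·log₂(0.9804) = -0.0014
  (3,2): 0.01·log₂(0.2899) = -0.0179
Sum = 0.179 bits.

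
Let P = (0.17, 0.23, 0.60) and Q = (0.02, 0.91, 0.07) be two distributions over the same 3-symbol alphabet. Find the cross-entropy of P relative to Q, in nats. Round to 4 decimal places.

H(P,Q) = −Σ p·ln q.
  −0.17·ln(0.02) = 0.66504
  −0.23·ln(0.91) = 0.02169
  −0.60·ln(0.07) = 1.59556
H(P,Q) = 2.2823 nats.

2.2823 nats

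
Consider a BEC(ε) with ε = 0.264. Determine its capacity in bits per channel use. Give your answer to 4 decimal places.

0.7360 bits

Binary erasure channel: capacity C = 1 − ε.
C = 1 − 0.264 = 0.7360 bits per channel use.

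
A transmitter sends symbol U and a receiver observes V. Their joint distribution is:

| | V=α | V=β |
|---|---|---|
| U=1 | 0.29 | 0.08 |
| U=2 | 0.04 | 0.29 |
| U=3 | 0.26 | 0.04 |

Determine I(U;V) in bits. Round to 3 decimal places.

Marginals: p(U) = (0.3700, 0.3300, 0.3000), p(V) = (0.5900, 0.4100).
I(U;V) = H(U) + H(V) − H(U,V).
H(U) = 1.5796, H(V) = 0.9765, H(U,V) = 2.2041.
I(U;V) = 1.5796 + 0.9765 − 2.2041 = 0.352 bits.

0.352 bits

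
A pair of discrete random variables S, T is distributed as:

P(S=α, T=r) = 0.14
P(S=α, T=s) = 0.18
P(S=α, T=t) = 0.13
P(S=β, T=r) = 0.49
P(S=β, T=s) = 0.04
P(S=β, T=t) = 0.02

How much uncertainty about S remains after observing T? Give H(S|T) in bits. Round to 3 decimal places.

0.717 bits

Marginals: p(S) = (0.4500, 0.5500), p(T) = (0.6300, 0.2200, 0.1500).
H(S|T) = Σ p(T) · H(S|T=·).
  T=r: p=0.6300, H(S|T=r) = 0.7642
  T=s: p=0.2200, H(S|T=s) = 0.6840
  T=t: p=0.1500, H(S|T=t) = 0.5665
Weighted sum = 0.717 bits.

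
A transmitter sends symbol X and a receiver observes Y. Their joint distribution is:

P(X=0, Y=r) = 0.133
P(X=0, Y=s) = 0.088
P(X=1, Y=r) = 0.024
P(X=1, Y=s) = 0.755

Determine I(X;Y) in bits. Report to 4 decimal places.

0.2582 bits

Marginals: p(X) = (0.2210, 0.7790), p(Y) = (0.1570, 0.8430).
I(X;Y) = Σ p(x,y)·log₂[p(x,y)/(p(x)p(y))].
  (0,r): 0.133·log₂(3.8332) = 0.25783
  (0,s): 0.088·log₂(0.4723) = -0.09522
  (1,r): 0.024·log₂(0.1962) = -0.05638
  (1,s): 0.755·log₂(1.1497) = 0.15194
Sum = 0.2582 bits.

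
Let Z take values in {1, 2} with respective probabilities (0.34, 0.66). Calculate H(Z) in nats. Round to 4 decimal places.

H(Z) = −Σ p·ln p.
  −(0.34)·ln(0.34) = 0.36680
  −(0.66)·ln(0.66) = 0.27424
Sum: 0.36680 + 0.27424 = 0.6410 nats.

0.6410 nats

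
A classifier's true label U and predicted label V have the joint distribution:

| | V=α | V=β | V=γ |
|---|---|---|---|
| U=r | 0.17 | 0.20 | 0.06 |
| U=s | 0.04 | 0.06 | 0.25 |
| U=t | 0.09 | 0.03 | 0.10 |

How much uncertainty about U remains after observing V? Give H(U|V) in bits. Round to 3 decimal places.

Marginals: p(U) = (0.4300, 0.3500, 0.2200), p(V) = (0.3000, 0.2900, 0.4100).
H(U|V) = Σ p(V) · H(U|V=·).
  V=α: p=0.3000, H(U|V=α) = 1.3730
  V=β: p=0.2900, H(U|V=β) = 1.1786
  V=γ: p=0.4100, H(U|V=γ) = 1.3374
Weighted sum = 1.302 bits.

1.302 bits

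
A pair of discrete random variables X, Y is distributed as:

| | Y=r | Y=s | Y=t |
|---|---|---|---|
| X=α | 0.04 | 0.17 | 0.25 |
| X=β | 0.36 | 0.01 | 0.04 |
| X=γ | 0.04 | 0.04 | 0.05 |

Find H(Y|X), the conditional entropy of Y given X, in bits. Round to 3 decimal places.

Chain rule: H(Y|X) = H(X,Y) − H(X).
Marginals: p(X) = (0.4600, 0.4100, 0.1300), p(Y) = (0.4400, 0.2200, 0.3400).
H(X,Y) = 2.4908 bits; H(X) = 1.4254 bits.
H(Y|X) = 2.4908 − 1.4254 = 1.065 bits.

1.065 bits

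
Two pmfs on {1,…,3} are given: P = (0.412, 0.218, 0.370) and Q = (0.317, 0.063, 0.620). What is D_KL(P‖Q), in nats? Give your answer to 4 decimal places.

D(P‖Q) = Σ p·ln(p/q).
  0.412·ln(0.412/0.317) = 0.10799
  0.218·ln(0.218/0.063) = 0.27062
  0.370·ln(0.370/0.620) = -0.19100
D(P‖Q) = 0.1876 nats.

0.1876 nats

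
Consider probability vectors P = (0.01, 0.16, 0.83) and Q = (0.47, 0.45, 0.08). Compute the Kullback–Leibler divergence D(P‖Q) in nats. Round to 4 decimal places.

D(P‖Q) = Σ p·ln(p/q).
  0.01·ln(0.01/0.47) = -0.03850
  0.16·ln(0.16/0.45) = -0.16545
  0.83·ln(0.83/0.08) = 1.94170
D(P‖Q) = 1.7377 nats.

1.7377 nats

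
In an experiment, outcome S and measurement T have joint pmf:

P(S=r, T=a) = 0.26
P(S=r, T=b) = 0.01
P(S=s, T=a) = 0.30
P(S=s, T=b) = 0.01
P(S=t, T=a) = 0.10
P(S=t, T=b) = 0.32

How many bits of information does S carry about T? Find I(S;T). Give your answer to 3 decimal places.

Marginals: p(S) = (0.2700, 0.3100, 0.4200), p(T) = (0.6600, 0.3400).
I(S;T) = Σ p(x,y)·log₂[p(x,y)/(p(x)p(y))].
  (r,a): 0.26·log₂(1.4590) = 0.1417
  (r,b): 0.01·log₂(0.1089) = -0.0320
  (s,a): 0.30·log₂(1.4663) = 0.1656
  (s,b): 0.01·log₂(0.0949) = -0.0340
  (t,a): 0.10·log₂(0.3608) = -0.1471
  (t,b): 0.32·log₂(2.2409) = 0.3725
Sum = 0.467 bits.

0.467 bits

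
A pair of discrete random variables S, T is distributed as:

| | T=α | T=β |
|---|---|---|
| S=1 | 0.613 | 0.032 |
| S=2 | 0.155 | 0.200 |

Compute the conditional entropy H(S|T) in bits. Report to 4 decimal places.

0.6915 bits

Chain rule: H(S|T) = H(S,T) − H(T).
Marginals: p(S) = (0.6450, 0.3550), p(T) = (0.7680, 0.2320).
H(S,T) = 1.4730 bits; H(T) = 0.7815 bits.
H(S|T) = 1.4730 − 0.7815 = 0.6915 bits.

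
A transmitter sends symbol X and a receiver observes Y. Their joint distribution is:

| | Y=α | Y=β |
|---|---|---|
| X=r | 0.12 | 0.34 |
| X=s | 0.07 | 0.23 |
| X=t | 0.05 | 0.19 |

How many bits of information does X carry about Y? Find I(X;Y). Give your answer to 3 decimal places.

0.002 bits

Marginals: p(X) = (0.4600, 0.3000, 0.2400), p(Y) = (0.2400, 0.7600).
I(X;Y) = H(X) + H(Y) − H(X,Y).
H(X) = 1.5306, H(Y) = 0.7950, H(X,Y) = 2.3238.
I(X;Y) = 1.5306 + 0.7950 − 2.3238 = 0.002 bits.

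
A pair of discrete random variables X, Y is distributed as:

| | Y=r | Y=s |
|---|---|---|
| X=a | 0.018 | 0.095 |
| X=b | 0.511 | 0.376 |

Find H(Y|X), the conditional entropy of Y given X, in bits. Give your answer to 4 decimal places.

0.9436 bits

Chain rule: H(Y|X) = H(X,Y) − H(X).
Marginals: p(X) = (0.1130, 0.8870), p(Y) = (0.5290, 0.4710).
H(X,Y) = 1.4525 bits; H(X) = 0.5089 bits.
H(Y|X) = 1.4525 − 0.5089 = 0.9436 bits.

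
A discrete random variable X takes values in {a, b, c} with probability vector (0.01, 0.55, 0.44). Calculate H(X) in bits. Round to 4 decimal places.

1.0620 bits

H(X) = −Σ p·log₂ p.
  −(0.01)·log₂(0.01) = 0.06644
  −(0.55)·log₂(0.55) = 0.47437
  −(0.44)·log₂(0.44) = 0.52115
Sum: 0.06644 + 0.47437 + 0.52115 = 1.0620 bits.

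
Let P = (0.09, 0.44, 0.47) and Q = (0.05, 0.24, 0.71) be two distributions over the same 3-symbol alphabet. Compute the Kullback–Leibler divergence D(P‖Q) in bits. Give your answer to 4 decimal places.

D(P‖Q) = Σ p·log₂(p/q).
  0.09·log₂(0.09/0.05) = 0.07632
  0.44·log₂(0.44/0.24) = 0.38477
  0.47·log₂(0.47/0.71) = -0.27972
D(P‖Q) = 0.1814 bits.

0.1814 bits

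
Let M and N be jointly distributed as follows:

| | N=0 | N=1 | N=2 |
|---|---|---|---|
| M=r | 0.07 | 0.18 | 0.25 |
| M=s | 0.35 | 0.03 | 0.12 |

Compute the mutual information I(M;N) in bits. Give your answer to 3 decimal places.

0.266 bits

Marginals: p(M) = (0.5000, 0.5000), p(N) = (0.4200, 0.2100, 0.3700).
I(M;N) = H(M) + H(N) − H(M,N).
H(M) = 1.0000, H(N) = 1.5292, H(M,N) = 2.2628.
I(M;N) = 1.0000 + 1.5292 − 2.2628 = 0.266 bits.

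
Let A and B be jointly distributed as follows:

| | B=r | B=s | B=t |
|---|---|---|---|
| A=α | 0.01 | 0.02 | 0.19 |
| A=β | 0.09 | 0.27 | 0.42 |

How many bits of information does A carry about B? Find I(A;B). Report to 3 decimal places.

Marginals: p(A) = (0.2200, 0.7800), p(B) = (0.1000, 0.2900, 0.6100).
I(A;B) = Σ p(x,y)·log₂[p(x,y)/(p(x)p(y))].
  (α,r): 0.01·log₂(0.4545) = -0.0114
  (α,s): 0.02·log₂(0.3135) = -0.0335
  (α,t): 0.19·log₂(1.4158) = 0.0953
  (β,r): 0.09·log₂(1.1538) = 0.0186
  (β,s): 0.27·log₂(1.1936) = 0.0689
  (β,t): 0.42·log₂(0.8827) = -0.0756
Sum = 0.062 bits.

0.062 bits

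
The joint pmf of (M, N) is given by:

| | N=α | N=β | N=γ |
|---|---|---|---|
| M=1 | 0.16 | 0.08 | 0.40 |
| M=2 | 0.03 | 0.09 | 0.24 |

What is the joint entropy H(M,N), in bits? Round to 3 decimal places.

H(M,N) = −Σ p(x,y)·log₂ p(x,y) over all 6 cells.
  cell (1,α): −0.16·log₂0.16 = 0.4230
  cell (1,β): −0.08·log₂0.08 = 0.2915
  cell (1,γ): −0.40·log₂0.40 = 0.5288
  cell (2,α): −0.03·log₂0.03 = 0.1518
  cell (2,β): −0.09·log₂0.09 = 0.3127
  cell (2,γ): −0.24·log₂0.24 = 0.4941
Sum = 2.202 bits.

2.202 bits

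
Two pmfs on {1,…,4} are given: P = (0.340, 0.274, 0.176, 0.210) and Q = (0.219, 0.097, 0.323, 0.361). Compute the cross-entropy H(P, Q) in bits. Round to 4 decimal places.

H(P,Q) = −Σ p·log₂ q.
  −0.340·log₂(0.219) = 0.74494
  −0.274·log₂(0.097) = 0.92225
  −0.176·log₂(0.323) = 0.28695
  −0.210·log₂(0.361) = 0.30869
H(P,Q) = 2.2628 bits.

2.2628 bits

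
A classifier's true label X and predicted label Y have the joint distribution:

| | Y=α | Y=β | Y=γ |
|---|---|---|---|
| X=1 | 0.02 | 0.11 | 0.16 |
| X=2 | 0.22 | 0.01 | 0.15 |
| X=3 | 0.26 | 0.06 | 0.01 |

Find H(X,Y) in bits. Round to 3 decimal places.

2.659 bits

H(X,Y) = −Σ p(x,y)·log₂ p(x,y) over all 9 cells.
  cell (1,α): −0.02·log₂0.02 = 0.1129
  cell (1,β): −0.11·log₂0.11 = 0.3503
  cell (1,γ): −0.16·log₂0.16 = 0.4230
  cell (2,α): −0.22·log₂0.22 = 0.4806
  cell (2,β): −0.01·log₂0.01 = 0.0664
  cell (2,γ): −0.15·log₂0.15 = 0.4105
  cell (3,α): −0.26·log₂0.26 = 0.5053
  cell (3,β): −0.06·log₂0.06 = 0.2435
  cell (3,γ): −0.01·log₂0.01 = 0.0664
Sum = 2.659 bits.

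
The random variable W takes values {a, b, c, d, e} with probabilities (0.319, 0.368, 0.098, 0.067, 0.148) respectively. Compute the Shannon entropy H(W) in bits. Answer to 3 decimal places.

2.054 bits

H(W) = −Σ p·log₂ p.
  −(0.319)·log₂(0.319) = 0.5258
  −(0.368)·log₂(0.368) = 0.5307
  −(0.098)·log₂(0.098) = 0.3284
  −(0.067)·log₂(0.067) = 0.2613
  −(0.148)·log₂(0.148) = 0.4079
Sum: 0.5258 + 0.5307 + 0.3284 + 0.2613 + 0.4079 = 2.054 bits.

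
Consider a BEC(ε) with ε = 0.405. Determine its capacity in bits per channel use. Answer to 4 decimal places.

0.5950 bits

Binary erasure channel: capacity C = 1 − ε.
C = 1 − 0.405 = 0.5950 bits per channel use.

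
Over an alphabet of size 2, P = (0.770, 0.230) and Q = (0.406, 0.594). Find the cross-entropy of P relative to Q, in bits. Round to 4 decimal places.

1.1742 bits

H(P,Q) = −Σ p·log₂ q.
  −0.770·log₂(0.406) = 1.00135
  −0.230·log₂(0.594) = 0.17284
H(P,Q) = 1.1742 bits.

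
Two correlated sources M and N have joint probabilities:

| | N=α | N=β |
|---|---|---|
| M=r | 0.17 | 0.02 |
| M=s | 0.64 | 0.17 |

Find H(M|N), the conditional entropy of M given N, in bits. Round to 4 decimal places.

Chain rule: H(M|N) = H(M,N) − H(N).
Marginals: p(M) = (0.1900, 0.8100), p(N) = (0.8100, 0.1900).
H(M,N) = 1.3941 bits; H(N) = 0.7015 bits.
H(M|N) = 1.3941 − 0.7015 = 0.6926 bits.

0.6926 bits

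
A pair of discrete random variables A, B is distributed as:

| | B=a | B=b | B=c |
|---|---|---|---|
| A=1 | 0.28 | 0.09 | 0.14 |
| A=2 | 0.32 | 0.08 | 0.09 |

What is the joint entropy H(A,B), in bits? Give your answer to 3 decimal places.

H(A,B) = −Σ p(x,y)·log₂ p(x,y) over all 6 cells.
  cell (1,a): −0.28·log₂0.28 = 0.5142
  cell (1,b): −0.09·log₂0.09 = 0.3127
  cell (1,c): −0.14·log₂0.14 = 0.3971
  cell (2,a): −0.32·log₂0.32 = 0.5260
  cell (2,b): −0.08·log₂0.08 = 0.2915
  cell (2,c): −0.09·log₂0.09 = 0.3127
Sum = 2.354 bits.

2.354 bits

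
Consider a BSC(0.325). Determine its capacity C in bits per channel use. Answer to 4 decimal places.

0.0903 bits

Binary symmetric channel: C = 1 − h₂(ε) where h₂ is the binary entropy function.
h₂(0.325) = −0.325·log₂0.325 − 0.675·log₂0.675 = 0.9097.
C = 1 − 0.9097 = 0.0903 bits per channel use.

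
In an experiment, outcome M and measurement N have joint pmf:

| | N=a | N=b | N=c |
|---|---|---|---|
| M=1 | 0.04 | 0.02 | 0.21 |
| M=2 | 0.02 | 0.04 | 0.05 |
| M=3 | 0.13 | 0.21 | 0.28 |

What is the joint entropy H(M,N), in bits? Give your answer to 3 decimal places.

H(M,N) = −Σ p(x,y)·log₂ p(x,y) over all 9 cells.
  cell (1,a): −0.04·log₂0.04 = 0.1858
  cell (1,b): −0.02·log₂0.02 = 0.1129
  cell (1,c): −0.21·log₂0.21 = 0.4728
  cell (2,a): −0.02·log₂0.02 = 0.1129
  cell (2,b): −0.04·log₂0.04 = 0.1858
  cell (2,c): −0.05·log₂0.05 = 0.2161
  cell (3,a): −0.13·log₂0.13 = 0.3826
  cell (3,b): −0.21·log₂0.21 = 0.4728
  cell (3,c): −0.28·log₂0.28 = 0.5142
Sum = 2.656 bits.

2.656 bits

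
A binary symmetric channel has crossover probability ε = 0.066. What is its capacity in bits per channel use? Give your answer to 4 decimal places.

Binary symmetric channel: C = 1 − h₂(ε) where h₂ is the binary entropy function.
h₂(0.066) = −0.066·log₂0.066 − 0.934·log₂0.934 = 0.3508.
C = 1 − 0.3508 = 0.6492 bits per channel use.

0.6492 bits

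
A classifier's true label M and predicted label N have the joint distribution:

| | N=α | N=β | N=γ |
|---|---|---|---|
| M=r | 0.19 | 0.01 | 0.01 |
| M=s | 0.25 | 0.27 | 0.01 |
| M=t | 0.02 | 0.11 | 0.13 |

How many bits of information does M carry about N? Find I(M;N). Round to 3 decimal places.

0.409 bits

Marginals: p(M) = (0.2100, 0.5300, 0.2600), p(N) = (0.4600, 0.3900, 0.1500).
I(M;N) = H(M) + H(N) − H(M,N).
H(M) = 1.4636, H(N) = 1.4557, H(M,N) = 2.5104.
I(M;N) = 1.4636 + 1.4557 − 2.5104 = 0.409 bits.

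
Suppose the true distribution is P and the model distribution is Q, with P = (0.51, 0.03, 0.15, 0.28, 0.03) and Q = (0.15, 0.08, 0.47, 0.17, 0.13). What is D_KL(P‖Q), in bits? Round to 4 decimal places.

D(P‖Q) = Σ p·log₂(p/q).
  0.51·log₂(0.51/0.15) = 0.90042
  0.03·log₂(0.03/0.08) = -0.04245
  0.15·log₂(0.15/0.47) = -0.24715
  0.28·log₂(0.28/0.17) = 0.20157
  0.03·log₂(0.03/0.13) = -0.06346
D(P‖Q) = 0.7489 bits.

0.7489 bits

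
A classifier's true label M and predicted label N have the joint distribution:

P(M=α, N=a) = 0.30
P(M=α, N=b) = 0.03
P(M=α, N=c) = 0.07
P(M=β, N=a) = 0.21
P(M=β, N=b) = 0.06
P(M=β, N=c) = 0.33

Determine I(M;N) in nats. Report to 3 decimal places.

0.085 nats

Marginals: p(M) = (0.4000, 0.6000), p(N) = (0.5100, 0.0900, 0.4000).
I(M;N) = H(M) + H(N) − H(M,N).
H(M) = 0.6730, H(N) = 0.9266, H(M,N) = 1.5149.
I(M;N) = 0.6730 + 0.9266 − 1.5149 = 0.085 nats.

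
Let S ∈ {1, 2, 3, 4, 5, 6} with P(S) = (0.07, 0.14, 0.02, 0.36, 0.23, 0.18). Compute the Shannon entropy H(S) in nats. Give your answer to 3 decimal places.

1.554 nats

H(S) = −Σ p·ln p.
  −(0.07)·ln(0.07) = 0.1861
  −(0.14)·ln(0.14) = 0.2753
  −(0.02)·ln(0.02) = 0.0782
  −(0.36)·ln(0.36) = 0.3678
  −(0.23)·ln(0.23) = 0.3380
  −(0.18)·ln(0.18) = 0.3087
Sum: 0.1861 + 0.2753 + 0.0782 + 0.3678 + 0.3380 + 0.3087 = 1.554 nats.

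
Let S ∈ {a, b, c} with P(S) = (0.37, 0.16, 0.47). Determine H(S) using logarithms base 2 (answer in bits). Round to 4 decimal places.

1.4657 bits

H(S) = −Σ p·log₂ p.
  −(0.37)·log₂(0.37) = 0.53073
  −(0.16)·log₂(0.16) = 0.42302
  −(0.47)·log₂(0.47) = 0.51196
Sum: 0.53073 + 0.42302 + 0.51196 = 1.4657 bits.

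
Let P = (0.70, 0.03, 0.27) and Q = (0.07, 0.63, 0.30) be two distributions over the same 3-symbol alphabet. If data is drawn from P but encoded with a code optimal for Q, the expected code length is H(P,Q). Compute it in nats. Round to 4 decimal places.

H(P,Q) = −Σ p·ln q.
  −0.70·ln(0.07) = 1.86148
  −0.03·ln(0.63) = 0.01386
  −0.27·ln(0.30) = 0.32507
H(P,Q) = 2.2004 nats.

2.2004 nats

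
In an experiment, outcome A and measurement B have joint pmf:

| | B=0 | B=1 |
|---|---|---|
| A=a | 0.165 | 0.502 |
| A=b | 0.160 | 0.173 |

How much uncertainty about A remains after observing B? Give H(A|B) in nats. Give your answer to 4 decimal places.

Marginals: p(A) = (0.6670, 0.3330), p(B) = (0.3250, 0.6750).
H(A|B) = Σ p(B) · H(A|B=·).
  B=0: p=0.3250, H(A|B=0) = 0.6930
  B=1: p=0.6750, H(A|B=1) = 0.5691
Weighted sum = 0.6094 nats.

0.6094 nats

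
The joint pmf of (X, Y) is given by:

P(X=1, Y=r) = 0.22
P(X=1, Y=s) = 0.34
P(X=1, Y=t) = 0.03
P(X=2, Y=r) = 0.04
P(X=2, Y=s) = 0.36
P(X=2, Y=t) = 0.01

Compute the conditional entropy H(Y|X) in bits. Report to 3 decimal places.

0.968 bits

Marginals: p(X) = (0.5900, 0.4100), p(Y) = (0.2600, 0.7000, 0.0400).
H(Y|X) = Σ p(X) · H(Y|X=·).
  X=1: p=0.5900, H(Y|X=1) = 1.2075
  X=2: p=0.4100, H(Y|X=2) = 0.6230
Weighted sum = 0.968 bits.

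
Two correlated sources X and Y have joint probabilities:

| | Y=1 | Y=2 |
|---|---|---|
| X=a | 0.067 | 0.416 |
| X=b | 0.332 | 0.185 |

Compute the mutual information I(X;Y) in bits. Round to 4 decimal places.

Marginals: p(X) = (0.4830, 0.5170), p(Y) = (0.3990, 0.6010).
I(X;Y) = Σ p(x,y)·log₂[p(x,y)/(p(x)p(y))].
  (a,1): 0.067·log₂(0.3477) = -0.10212
  (a,2): 0.416·log₂(1.4331) = 0.21596
  (b,1): 0.332·log₂(1.6094) = 0.22794
  (b,2): 0.185·log₂(0.5954) = -0.13839
Sum = 0.2034 bits.

0.2034 bits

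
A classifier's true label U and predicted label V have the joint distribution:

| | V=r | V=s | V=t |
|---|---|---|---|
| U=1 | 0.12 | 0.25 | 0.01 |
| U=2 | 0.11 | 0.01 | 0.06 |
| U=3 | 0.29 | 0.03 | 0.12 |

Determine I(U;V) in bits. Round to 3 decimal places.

Marginals: p(U) = (0.3800, 0.1800, 0.4400), p(V) = (0.5200, 0.2900, 0.1900).
I(U;V) = Σ p(x,y)·log₂[p(x,y)/(p(x)p(y))].
  (1,r): 0.12·log₂(0.6073) = -0.0863
  (1,s): 0.25·log₂(2.2686) = 0.2955
  (1,t): 0.01·log₂(0.1385) = -0.0285
  (2,r): 0.11·log₂(1.1752) = 0.0256
  (2,s): 0.01·log₂(0.1916) = -0.0238
  (2,t): 0.06·log₂(1.7544) = 0.0487
  (3,r): 0.29·log₂(1.2675) = 0.0992
  (3,s): 0.03·log₂(0.2351) = -0.0627
  (3,t): 0.12·log₂(1.4354) = 0.0626
Sum = 0.330 bits.

0.330 bits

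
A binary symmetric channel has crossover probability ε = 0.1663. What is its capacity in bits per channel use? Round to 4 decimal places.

Binary symmetric channel: C = 1 − h₂(ε) where h₂ is the binary entropy function.
h₂(0.1663) = −0.1663·log₂0.1663 − 0.8337·log₂0.8337 = 0.6492.
C = 1 − 0.6492 = 0.3508 bits per channel use.

0.3508 bits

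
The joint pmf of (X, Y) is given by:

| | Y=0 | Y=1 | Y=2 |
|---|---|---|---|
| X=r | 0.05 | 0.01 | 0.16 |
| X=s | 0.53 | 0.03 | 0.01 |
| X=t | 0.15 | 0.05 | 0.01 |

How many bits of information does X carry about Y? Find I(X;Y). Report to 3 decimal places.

0.403 bits

Marginals: p(X) = (0.2200, 0.5700, 0.2100), p(Y) = (0.7300, 0.0900, 0.1800).
I(X;Y) = Σ p(x,y)·log₂[p(x,y)/(p(x)p(y))].
  (r,0): 0.05·log₂(0.3113) = -0.0842
  (r,1): 0.01·log₂(0.5051) = -0.0099
  (r,2): 0.16·log₂(4.0404) = 0.3223
  (s,0): 0.53·log₂(1.2737) = 0.1850
  (s,1): 0.03·log₂(0.5848) = -0.0232
  (s,2): 0.01·log₂(0.0975) = -0.0336
  (t,0): 0.15·log₂(0.9785) = -0.0047
  (t,1): 0.05·log₂(2.6455) = 0.0702
  (t,2): 0.01·log₂(0.2646) = -0.0192
Sum = 0.403 bits.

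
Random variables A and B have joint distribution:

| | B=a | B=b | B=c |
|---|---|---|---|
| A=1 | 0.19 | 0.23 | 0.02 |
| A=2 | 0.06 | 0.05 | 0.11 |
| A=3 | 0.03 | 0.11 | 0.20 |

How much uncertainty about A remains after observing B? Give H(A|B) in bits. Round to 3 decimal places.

Chain rule: H(A|B) = H(A,B) − H(B).
Marginals: p(A) = (0.4400, 0.2200, 0.3400), p(B) = (0.2800, 0.3900, 0.3300).
H(A,B) = 2.8321 bits; H(B) = 1.5718 bits.
H(A|B) = 2.8321 − 1.5718 = 1.260 bits.

1.260 bits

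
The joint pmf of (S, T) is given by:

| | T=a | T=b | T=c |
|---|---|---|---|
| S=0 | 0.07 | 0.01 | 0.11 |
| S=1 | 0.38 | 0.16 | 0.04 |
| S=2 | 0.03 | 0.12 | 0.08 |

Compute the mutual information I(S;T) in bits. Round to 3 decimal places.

0.278 bits

Marginals: p(S) = (0.1900, 0.5800, 0.2300), p(T) = (0.4800, 0.2900, 0.2300).
I(S;T) = H(S) + H(T) − H(S,T).
H(S) = 1.3987, H(T) = 1.5138, H(S,T) = 2.6348.
I(S;T) = 1.3987 + 1.5138 − 2.6348 = 0.278 bits.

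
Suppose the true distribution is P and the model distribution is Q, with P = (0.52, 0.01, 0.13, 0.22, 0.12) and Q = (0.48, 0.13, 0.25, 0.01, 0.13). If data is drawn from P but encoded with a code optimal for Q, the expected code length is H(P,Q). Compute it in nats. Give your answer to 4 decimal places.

H(P,Q) = −Σ p·ln q.
  −0.52·ln(0.48) = 0.38166
  −0.01·ln(0.13) = 0.02040
  −0.13·ln(0.25) = 0.18022
  −0.22·ln(0.01) = 1.01314
  −0.12·ln(0.13) = 0.24483
H(P,Q) = 1.8402 nats.

1.8402 nats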